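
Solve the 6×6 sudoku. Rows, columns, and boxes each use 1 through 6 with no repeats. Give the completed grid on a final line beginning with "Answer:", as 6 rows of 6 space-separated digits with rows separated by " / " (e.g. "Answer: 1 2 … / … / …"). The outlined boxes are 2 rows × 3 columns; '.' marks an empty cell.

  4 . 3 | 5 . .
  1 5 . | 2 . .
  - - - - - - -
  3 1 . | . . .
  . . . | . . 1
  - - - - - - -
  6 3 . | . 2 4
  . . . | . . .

Step 1. [r1c6∈{6}] only 6 remains possible at r1c6 ⇒ r1c6=6.
Step 2. [r4c2∈{2,4,6}] col 2 places 6 nowhere but r4c2. So r4c2=6.
Step 3. [r5c3∈{1,5}] across row 5, 5 lands solely at r5c3 ⇒ r5c3=5.
Step 4. [r6c3∈{1,2,4}] in col 3, 1 fits only at r6c3, so r6c3=1.
Step 5. [r2c5∈{3,4}] r2c5 is the only open cell in row 2 admitting 4 ⇒ r2c5=4.
Step 6. [r6c1∈{2}] nothing but 2 survives at r6c1. So r6c1=2.
Step 7. [r3c6∈{2,5}] col 6 places 2 nowhere but r3c6 ⇒ r3c6=2.
Step 8. [r3c5∈{5,6}] across row 3, 5 lands solely at r3c5, so r3c5=5.
Step 9. [r3c4∈{4,6}] in row 3, 6 fits only at r3c4 ⇒ r3c4=6.
Step 10. [r6c4∈{3}] nothing but 3 survives at r6c4 ⇒ r6c4=3.
Step 11. [r4c3∈{2,4}] 2 has one home in row 4: r4c3, so r4c3=2.
Step 12. [r2c6∈{3}] r2c6's peers cover all but 3, so r2c6=3.
Step 13. [r5c4∈{1}] r5c4's peers cover all but 1, so r5c4=1.
Step 14. [r4c4∈{4}] nothing but 4 survives at r4c4, so r4c4=4.
Step 15. [r1c5∈{1}] only 1 remains possible at r1c5. So r1c5=1.
Step 16. [r6c5∈{6}] r6c5's peers cover all but 6. So r6c5=6.
Step 17. [r3c3∈{4}] r3c3's peers cover all but 4, so r3c3=4.
Step 18. [r2c3∈{6}] r2c3 is down to just 6 ⇒ r2c3=6.
Step 19. [r4c5∈{3}] nothing but 3 survives at r4c5. So r4c5=3.
Step 20. [r1c2∈{2}] r1c2's peers cover all but 2 ⇒ r1c2=2.
Step 21. [r6c6∈{5}] r6c6 has the single candidate 5 ⇒ r6c6=5.
Step 22. [r4c1∈{5}] r4c1's peers cover all but 5, so r4c1=5.
Step 23. [r6c2∈{4}] r6c2's peers cover all but 4. So r6c2=4.

Answer: 4 2 3 5 1 6 / 1 5 6 2 4 3 / 3 1 4 6 5 2 / 5 6 2 4 3 1 / 6 3 5 1 2 4 / 2 4 1 3 6 5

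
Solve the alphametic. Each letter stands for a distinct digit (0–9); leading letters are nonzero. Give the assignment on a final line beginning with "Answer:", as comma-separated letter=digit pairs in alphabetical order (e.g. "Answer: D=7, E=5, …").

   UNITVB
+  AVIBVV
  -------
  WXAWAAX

Step 1. [col 1: B + V ≡ X (mod 10)] several values work for X in column 1 (B + V ≡ X (mod 10), carry-in 0); try X=2 ⇒ X=2.
Step 2. [col 1: B + V ≡ X (mod 10)] no forcing yet in column 1 (carry-in 0); V=3 is free and consistent — try it. So V=3.
Step 3. [col 1: B + V ≡ X (mod 10)] column 1: given V=3, X=2, carry-in 0, and digits 2,3 already taken and all letters distinct, B+V≡X (mod 10) forces B=9, so B=9.
Step 4. [col 2: V + V ≡ A (mod 10)] column 2: given V=3, carry-in 1, and digits 2,3,9 already taken and all letters distinct, V+V≡A (mod 10) forces A=7 ⇒ A=7.
Step 5. [col 3: T + B ≡ A (mod 10)] in column 3 we have T+B≡A with carry-in 0; given B=9, A=7 and digits 2,3,7,9 already taken and all letters distinct, that pins T to 8. So T=8.
Step 6. [col 4: I + I ≡ W (mod 10)] column 4: given nothing yet, carry-in 1, and digits 2,3,7,8,9 already taken and all letters distinct, I+I≡W (mod 10) forces W=1 ⇒ W=1.
Step 7. [col 4: I + I ≡ W (mod 10)] no forcing yet in column 4 (carry-in 1); I=0 is free and consistent — try it ⇒ I=0.
Step 8. [col 5: N + V ≡ A (mod 10)] in column 5 we have N+V≡A with carry-in 0; given V=3, A=7 and digits 0,1,2,3,7,8,9 already taken and all letters distinct, that pins N to 4 ⇒ N=4.
Step 9. [col 6: U + A ≡ X (mod 10)] column 6: given A=7, X=2, carry-in 0, and digits 0,1,2,3,4,7,8,9 already taken and all letters distinct, U+A≡X (mod 10) forces U=5 ⇒ U=5.

Answer: A=7, B=9, I=0, N=4, T=8, U=5, V=3, W=1, X=2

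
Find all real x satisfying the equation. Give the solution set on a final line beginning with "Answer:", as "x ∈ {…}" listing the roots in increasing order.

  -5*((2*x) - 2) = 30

Step 1. [-5*((2*x) - 2) = 30] divide by the outer -5, so div: (2*x) - 2 = -6.
Step 2. [(2*x) - 2 = -6] 2 divides every term; factor it out, so factor: x - 1 = -3.
Step 3. [x - 1 = -3] -1 is outermost — add 1 both sides ⇒ sub: x = -2.

Answer: x ∈ {-2}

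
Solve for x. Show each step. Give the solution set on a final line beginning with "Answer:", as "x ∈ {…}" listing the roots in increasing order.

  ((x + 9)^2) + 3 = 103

Step 1. [((x + 9)^2) + 3 = 103] the outer +3 inverts by subtracting 3 ⇒ sub: (x + 9)^2 = 100.
Step 2. [(x + 9)^2 = 100] LHS squared, RHS 100 ≥ 0: apply √ (±) ⇒ sqrt: x + 9 = 10 or -10.
Step 3. [x + 9 = 10 or -10] +9 is outermost — subtract 9 both sides. So sub: x = 1 or -19.

Answer: x ∈ {-19, 1}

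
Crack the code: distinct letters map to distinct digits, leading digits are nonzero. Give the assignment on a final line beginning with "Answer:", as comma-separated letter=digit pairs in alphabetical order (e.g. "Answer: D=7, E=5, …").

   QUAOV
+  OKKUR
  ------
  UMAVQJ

Step 1. [col 1: V + R ≡ J (mod 10)] several values work for J in column 1 (V + R ≡ J (mod 10), carry-in 0); try J=3, so J=3.
Step 2. [col 1: V + R ≡ J (mod 10)] V=4 is one option consistent with column 1 (V + R ≡ J (mod 10), carry-in 0) — take it, so V=4.
Step 3. [col 1: V + R ≡ J (mod 10)] from column 1 (V=4, J=3, carry-in 0, digits 3,4 already taken and all letters distinct): R must equal 9. So R=9.
Step 4. [col 2: O + U ≡ Q (mod 10)] several values work for O in column 2 (O + U ≡ Q (mod 10), carry-in 1); try O=5. So O=5.
Step 5. [col 2: O + U ≡ Q (mod 10)] column 2 (O + U ≡ Q (mod 10), carry-in 1) doesn't pin Q yet; pick Q=7 and continue. So Q=7.
Step 6. [col 2: O + U ≡ Q (mod 10)] in column 2 we have O+U≡Q with carry-in 1; given O=5, Q=7 and digits 3,4,5,7,9 already taken and all letters distinct, that pins U to 1 ⇒ U=1.
Step 7. [col 3: A + K ≡ V (mod 10)] column 3 (A + K ≡ V (mod 10), carry-in 0) doesn't pin K yet; pick K=6 and continue, so K=6.
Step 8. [col 3: A + K ≡ V (mod 10)] column 3: given K=6, V=4, carry-in 0, and digits 1,3,4,5,6,7,9 already taken and all letters distinct, A+K≡V (mod 10) forces A=8, so A=8.
Step 9. [col 5: Q + O ≡ M (mod 10)] from column 5 (Q=7, O=5, carry-in 0, digits 1,3,4,5,6,7,8,9 already taken and all letters distinct): M must equal 2. So M=2.

Answer: A=8, J=3, K=6, M=2, O=5, Q=7, R=9, U=1, V=4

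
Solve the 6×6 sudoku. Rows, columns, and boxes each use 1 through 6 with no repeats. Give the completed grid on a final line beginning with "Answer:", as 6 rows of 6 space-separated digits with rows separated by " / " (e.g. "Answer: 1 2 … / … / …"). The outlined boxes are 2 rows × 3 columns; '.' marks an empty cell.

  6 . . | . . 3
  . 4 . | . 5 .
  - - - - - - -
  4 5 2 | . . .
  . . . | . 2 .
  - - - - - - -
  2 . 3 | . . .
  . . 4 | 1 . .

Step 1. [r2c3∈{1}] only 1 remains possible at r2c3. So r2c3=1.
Step 2. [r4c2∈{1,3,6}] r4c2 is the only open cell in col 2 admitting 3, so r4c2=3.
Step 3. [r6c6∈{2,5,6}] r6c6 is the only open cell in row 6 admitting 2. So r6c6=2.
Step 4. [r2c6∈{6}] only 6 remains possible at r2c6 ⇒ r2c6=6.
Step 5. [r3c4∈{3,6}] in col 4, 3 fits only at r3c4, so r3c4=3.
Step 6. [r3c5∈{1,6}] across row 3, 6 lands solely at r3c5. So r3c5=6.
Step 7. [r5c4∈{4,5,6}] col 4 places 6 nowhere but r5c4 ⇒ r5c4=6.
Step 8. [r5c6∈{4,5}] row 5 places 5 nowhere but r5c6. So r5c6=5.
Step 9. [r4c6∈{1,4}] r4c6 is the only open cell in col 6 admitting 4. So r4c6=4.
Step 10. [r1c4∈{2,4}] r1c4 is the only open cell in col 4 admitting 4, so r1c4=4.
Step 11. [r1c2∈{2}] r1c2 is down to just 2. So r1c2=2.
Step 12. [r3c6∈{1}] only 1 remains possible at r3c6. So r3c6=1.
Step 13. [r6c1∈{5}] r6c1 has the single candidate 5. So r6c1=5.
Step 14. [r5c5∈{4}] r5c5 is down to just 4 ⇒ r5c5=4.
Step 15. [r2c1∈{3}] r2c1 has the single candidate 3. So r2c1=3.
Step 16. [r4c3∈{6}] r4c3's peers cover all but 6. So r4c3=6.
Step 17. [r4c4∈{5}] only 5 remains possible at r4c4. So r4c4=5.
Step 18. [r1c5∈{1}] r1c5 is down to just 1. So r1c5=1.
Step 19. [r4c1∈{1}] nothing but 1 survives at r4c1 ⇒ r4c1=1.
Step 20. [r6c2∈{6}] r6c2 has the single candidate 6, so r6c2=6.
Step 21. [r5c2∈{1}] nothing but 1 survives at r5c2 ⇒ r5c2=1.
Step 22. [r1c3∈{5}] only 5 remains possible at r1c3, so r1c3=5.
Step 23. [r6c5∈{3}] only 3 remains possible at r6c5, so r6c5=3.
Step 24. [r2c4∈{2}] only 2 remains possible at r2c4 ⇒ r2c4=2.

Answer: 6 2 5 4 1 3 / 3 4 1 2 5 6 / 4 5 2 3 6 1 / 1 3 6 5 2 4 / 2 1 3 6 4 5 / 5 6 4 1 3 2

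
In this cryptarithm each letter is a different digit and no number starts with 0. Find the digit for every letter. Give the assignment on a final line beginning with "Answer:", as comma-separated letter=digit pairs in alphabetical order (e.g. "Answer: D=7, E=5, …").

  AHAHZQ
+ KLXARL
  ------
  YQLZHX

Step 1. [col 1: Q + L ≡ X (mod 10)] several values work for X in column 1 (Q + L ≡ X (mod 10), carry-in 0); try X=2, so X=2.
Step 2. [col 1: Q + L ≡ X (mod 10)] no forcing yet in column 1 (carry-in 0); L=3 is free and consistent — try it, so L=3.
Step 3. [col 1: Q + L ≡ X (mod 10)] from column 1 (L=3, X=2, carry-in 0, digits 2,3 already taken and all letters distinct): Q must equal 9 ⇒ Q=9.
Step 4. [col 2: Z + R ≡ H (mod 10)] H=6 is one option consistent with column 2 (Z + R ≡ H (mod 10), carry-in 1) — take it. So H=6.
Step 5. [col 2: Z + R ≡ H (mod 10)] several values work for Z in column 2 (Z + R ≡ H (mod 10), carry-in 1); try Z=8 ⇒ Z=8.
Step 6. [col 2: Z + R ≡ H (mod 10)] from column 2 (Z=8, H=6, carry-in 1, digits 2,3,6,8,9 already taken and all letters distinct): R must equal 7 ⇒ R=7.
Step 7. [col 3: H + A ≡ Z (mod 10)] column 3 reads H+A+carry(1)=Z with H=6, Z=8; with digits 2,3,6,7,8,9 already taken and all letters distinct, the only value for A is 1 ⇒ A=1.
Step 8. [col 6: A + K ≡ Y (mod 10)] column 6 reads A+K+carry(0)=Y with A=1; with digits 1,2,3,6,7,8,9 already taken and all letters distinct, the only value for Y is 5. So Y=5.
Step 9. [col 6: A + K ≡ Y (mod 10)] column 6: given A=1, Y=5, carry-in 0, and digits 1,2,3,5,6,7,8,9 already taken and all letters distinct, A+K≡Y (mod 10) forces K=4. So K=4.

Answer: A=1, H=6, K=4, L=3, Q=9, R=7, X=2, Y=5, Z=8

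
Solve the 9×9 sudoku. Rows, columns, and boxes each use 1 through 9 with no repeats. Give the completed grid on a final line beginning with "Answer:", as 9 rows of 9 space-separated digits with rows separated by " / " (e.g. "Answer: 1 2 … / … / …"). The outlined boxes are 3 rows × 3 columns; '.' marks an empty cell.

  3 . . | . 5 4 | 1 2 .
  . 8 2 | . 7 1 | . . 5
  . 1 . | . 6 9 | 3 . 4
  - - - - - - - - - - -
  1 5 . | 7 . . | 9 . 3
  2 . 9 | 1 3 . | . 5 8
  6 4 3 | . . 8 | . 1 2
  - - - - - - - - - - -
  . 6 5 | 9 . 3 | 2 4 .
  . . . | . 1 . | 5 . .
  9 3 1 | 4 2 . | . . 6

Step 1. [r3c3∈{7}] r3c3 is down to just 7 ⇒ r3c3=7.
Step 2. [r1c9∈{7,9}] across row 1, 7 lands solely at r1c9. So r1c9=7.
Step 3. [r7c1∈{7,8}] row 7 places 7 nowhere but r7c1 ⇒ r7c1=7.
Step 4. [r8c1∈{4,8}] r8c1 is the only open cell in col 1 admitting 8 ⇒ r8c1=8.
Step 5. [r4c8∈{6}] r4c8's peers cover all but 6. So r4c8=6.
Step 6. [r6c7∈{7}] r6c7's peers cover all but 7. So r6c7=7.
Step 7. [r8c8∈{3,7,9}] in row 8, 3 fits only at r8c8, so r8c8=3.
Step 8. [r8c6∈{6,7}] in row 8, 7 fits only at r8c6 ⇒ r8c6=7.
Step 9. [r3c8∈{8}] r3c8 has the single candidate 8. So r3c8=8.
Step 10. [r8c3∈{4}] only 4 remains possible at r8c3. So r8c3=4.
Step 11. [r4c5∈{4}] r4c5 is down to just 4 ⇒ r4c5=4.
Step 12. [r3c1∈{5}] r3c1 is down to just 5, so r3c1=5.
Step 13. [r2c8∈{9}] r2c8's peers cover all but 9 ⇒ r2c8=9.
Step 14. [r9c6∈{5}] r9c6 has the single candidate 5, so r9c6=5.
Step 15. [r8c4∈{6}] r8c4 has the single candidate 6, so r8c4=6.
Step 16. [r4c3∈{8}] r4c3 is down to just 8, so r4c3=8.
Step 17. [r7c5∈{8}] only 8 remains possible at r7c5. So r7c5=8.
Step 18. [r3c4∈{2}] nothing but 2 survives at r3c4. So r3c4=2.
Step 19. [r6c5∈{9}] only 9 remains possible at r6c5, so r6c5=9.
Step 20. [r5c2∈{7}] r5c2's peers cover all but 7, so r5c2=7.
Step 21. [r2c7∈{6}] only 6 remains possible at r2c7, so r2c7=6.
Step 22. [r9c7∈{8}] r9c7's peers cover all but 8. So r9c7=8.
Step 23. [r6c4∈{5}] r6c4's peers cover all but 5, so r6c4=5.
Step 24. [r5c7∈{4}] r5c7 has the single candidate 4, so r5c7=4.
Step 25. [r4c6∈{2}] r4c6's peers cover all but 2 ⇒ r4c6=2.
Step 26. [r1c3∈{6}] nothing but 6 survives at r1c3 ⇒ r1c3=6.
Step 27. [r8c9∈{9}] nothing but 9 survives at r8c9. So r8c9=9.
Step 28. [r1c4∈{8}] only 8 remains possible at r1c4. So r1c4=8.
Step 29. [r1c2∈{9}] r1c2's peers cover all but 9. So r1c2=9.
Step 30. [r5c6∈{6}] r5c6 has the single candidate 6, so r5c6=6.
Step 31. [r9c8∈{7}] nothing but 7 survives at r9c8 ⇒ r9c8=7.
Step 32. [r8c2∈{2}] only 2 remains possible at r8c2. So r8c2=2.
Step 33. [r2c4∈{3}] r2c4 is down to just 3. So r2c4=3.
Step 34. [r7c9∈{1}] nothing but 1 survives at r7c9. So r7c9=1.
Step 35. [r2c1∈{4}] nothing but 4 survives at r2c1 ⇒ r2c1=4.

Answer: 3 9 6 8 5 4 1 2 7 / 4 8 2 3 7 1 6 9 5 / 5 1 7 2 6 9 3 8 4 / 1 5 8 7 4 2 9 6 3 / 2 7 9 1 3 6 4 5 8 / 6 4 3 5 9 8 7 1 2 / 7 6 5 9 8 3 2 4 1 / 8 2 4 6 1 7 5 3 9 / 9 3 1 4 2 5 8 7 6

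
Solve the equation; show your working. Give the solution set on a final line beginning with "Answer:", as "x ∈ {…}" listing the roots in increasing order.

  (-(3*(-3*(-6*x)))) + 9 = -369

Step 1. [(-(3*(-3*(-6*x)))) + 9 = -369] peel the +9: subtract 9 from each side. So sub: -(3*(-3*(-6*x))) = -378.
Step 2. [-(3*(-3*(-6*x))) = -378] flip signs both sides. So neg: 3*(-3*(-6*x)) = 378.
Step 3. [3*(-3*(-6*x)) = 378] divide by the outer 3, so div: -3*(-6*x) = 126.
Step 4. [-3*(-6*x) = 126] divide by the outer -3. So div: -6*x = -42.
Step 5. [-6*x = -42] -6·(inner) — divide through by -6, so div: x = 7.

Answer: x ∈ {7}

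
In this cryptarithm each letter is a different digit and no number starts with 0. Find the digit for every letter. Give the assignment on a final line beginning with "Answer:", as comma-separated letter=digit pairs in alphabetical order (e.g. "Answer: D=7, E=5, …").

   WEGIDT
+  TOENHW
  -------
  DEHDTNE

Step 1. [col 1: T + W ≡ E (mod 10)] no forcing yet in column 1 (carry-in 0); W=8 is free and consistent — try it. So W=8.
Step 2. [D] D is the leading digit of a 7-digit sum of two 6-digit numbers; the final carry is exactly 1 ⇒ D=1.
Step 3. [col 1: T + W ≡ E (mod 10)] several values work for E in column 1 (T + W ≡ E (mod 10), carry-in 0); try E=3 ⇒ E=3.
Step 4. [col 1: T + W ≡ E (mod 10)] column 1: given W=8, E=3, carry-in 0, and digits 1,3,8 already taken and all letters distinct, T+W≡E (mod 10) forces T=5 ⇒ T=5.
Step 5. [col 2: D + H ≡ N (mod 10)] no forcing yet in column 2 (carry-in 1); H=4 is free and consistent — try it. So H=4.
Step 6. [col 2: D + H ≡ N (mod 10)] in column 2 we have D+H≡N with carry-in 1; given D=1, H=4 and digits 1,3,4,5,8 already taken and all letters distinct, that pins N to 6 ⇒ N=6.
Step 7. [col 3: I + N ≡ T (mod 10)] from column 3 (N=6, T=5, carry-in 0, digits 1,3,4,5,6,8 already taken and all letters distinct): I must equal 9, so I=9.
Step 8. [col 4: G + E ≡ D (mod 10)] from column 4 (E=3, D=1, carry-in 1, digits 1,3,4,5,6,8,9 already taken and all letters distinct): G must equal 7, so G=7.
Step 9. [col 5: E + O ≡ H (mod 10)] from column 5 (E=3, H=4, carry-in 1, digits 1,3,4,5,6,7,8,9 already taken and all letters distinct): O must equal 0. So O=0.

Answer: D=1, E=3, G=7, H=4, I=9, N=6, O=0, T=5, W=8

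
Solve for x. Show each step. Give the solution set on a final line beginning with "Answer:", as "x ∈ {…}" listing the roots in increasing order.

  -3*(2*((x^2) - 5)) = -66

Step 1. [-3*(2*((x^2) - 5)) = -66] divide by the outer -3, so div: 2*((x^2) - 5) = 22.
Step 2. [2*((x^2) - 5) = 22] 2·(inner) — divide through by 2, so div: (x^2) - 5 = 11.
Step 3. [(x^2) - 5 = 11] the outer -5 inverts by adding 5. So sub: x^2 = 16.
Step 4. [x^2 = 16] √ both sides: 16 ≥ 0 gives two branches ⇒ sqrt: x = 4 or -4.

Answer: x ∈ {-4, 4}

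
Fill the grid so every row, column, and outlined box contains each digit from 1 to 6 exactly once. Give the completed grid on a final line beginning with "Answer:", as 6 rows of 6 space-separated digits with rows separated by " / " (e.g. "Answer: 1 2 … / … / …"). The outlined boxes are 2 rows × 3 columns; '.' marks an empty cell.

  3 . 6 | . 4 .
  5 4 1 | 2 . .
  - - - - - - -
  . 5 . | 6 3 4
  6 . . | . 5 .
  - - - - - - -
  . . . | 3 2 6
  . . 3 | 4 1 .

Step 1. [r3c3∈{2}] r3c3 has the single candidate 2 ⇒ r3c3=2.
Step 2. [r4c4∈{1}] nothing but 1 survives at r4c4 ⇒ r4c4=1.
Step 3. [r5c1∈{1,4}] r5c1 is the only open cell in col 1 admitting 4 ⇒ r5c1=4.
Step 4. [r1c4∈{5}] r1c4 has the single candidate 5 ⇒ r1c4=5.
Step 5. [r1c2∈{2}] r1c2 has the single candidate 2. So r1c2=2.
Step 6. [r5c2∈{1}] nothing but 1 survives at r5c2. So r5c2=1.
Step 7. [r4c3∈{4}] r4c3 has the single candidate 4. So r4c3=4.
Step 8. [r4c2∈{3}] r4c2 has the single candidate 3 ⇒ r4c2=3.
Step 9. [r6c1∈{2}] r6c1 is down to just 2 ⇒ r6c1=2.
Step 10. [r5c3∈{5}] r5c3's peers cover all but 5 ⇒ r5c3=5.
Step 11. [r3c1∈{1}] r3c1's peers cover all but 1 ⇒ r3c1=1.
Step 12. [r6c6∈{5}] only 5 remains possible at r6c6 ⇒ r6c6=5.
Step 13. [r6c2∈{6}] r6c2 has the single candidate 6 ⇒ r6c2=6.
Step 14. [r2c5∈{6}] only 6 remains possible at r2c5 ⇒ r2c5=6.
Step 15. [r4c6∈{2}] r4c6 has the single candidate 2, so r4c6=2.
Step 16. [r2c6∈{3}] r2c6 is down to just 3. So r2c6=3.
Step 17. [r1c6∈{1}] nothing but 1 survives at r1c6, so r1c6=1.

Answer: 3 2 6 5 4 1 / 5 4 1 2 6 3 / 1 5 2 6 3 4 / 6 3 4 1 5 2 / 4 1 5 3 2 6 / 2 6 3 4 1 5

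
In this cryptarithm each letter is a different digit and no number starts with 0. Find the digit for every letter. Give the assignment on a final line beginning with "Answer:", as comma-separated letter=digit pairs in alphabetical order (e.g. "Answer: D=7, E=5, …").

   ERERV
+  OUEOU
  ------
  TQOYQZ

Step 1. [col 1: V + U ≡ Z (mod 10)] no forcing yet in column 1 (carry-in 0); U=3 is free and consistent — try it. So U=3.
Step 2. [T] adding two 5-digit numbers gives at most 5+1 digits, and here it does — T is that final carry and must be 1 ⇒ T=1.
Step 3. [col 1: V + U ≡ Z (mod 10)] column 1 (V + U ≡ Z (mod 10), carry-in 0) doesn't pin V yet; pick V=6 and continue. So V=6.
Step 4. [col 1: V + U ≡ Z (mod 10)] from column 1 (V=6, U=3, carry-in 0, digits 1,3,6 already taken and all letters distinct): Z must equal 9, so Z=9.
Step 5. [col 2: R + O ≡ Q (mod 10)] column 2 (R + O ≡ Q (mod 10), carry-in 0) doesn't pin Q yet; pick Q=0 and continue. So Q=0.
Step 6. [col 2: R + O ≡ Q (mod 10)] column 2 (R + O ≡ Q (mod 10), carry-in 0) doesn't pin R yet; pick R=8 and continue. So R=8.
Step 7. [col 2: R + O ≡ Q (mod 10)] from column 2 (R=8, Q=0, carry-in 0, digits 0,1,3,6,8,9 already taken and all letters distinct): O must equal 2. So O=2.
Step 8. [col 3: E + E ≡ Y (mod 10)] column 3: given nothing yet, carry-in 1, and digits 0,1,2,3,6,8,9 already taken and all letters distinct, E+E≡Y (mod 10) forces E=7. So E=7.
Step 9. [col 3: E + E ≡ Y (mod 10)] from column 3 (E=7, carry-in 1, digits 0,1,2,3,6,7,8,9 already taken and all letters distinct): Y must equal 5, so Y=5.

Answer: E=7, O=2, Q=0, R=8, T=1, U=3, V=6, Y=5, Z=9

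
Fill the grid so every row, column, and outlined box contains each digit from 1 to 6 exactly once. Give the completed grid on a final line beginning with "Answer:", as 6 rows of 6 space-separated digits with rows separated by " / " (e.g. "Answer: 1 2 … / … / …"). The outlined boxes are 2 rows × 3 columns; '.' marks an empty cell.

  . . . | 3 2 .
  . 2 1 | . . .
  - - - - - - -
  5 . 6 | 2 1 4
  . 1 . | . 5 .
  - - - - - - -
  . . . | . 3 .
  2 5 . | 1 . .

Step 1. [r5c3∈{4}] only 4 remains possible at r5c3. So r5c3=4.
Step 2. [r6c6∈{6}] nothing but 6 survives at r6c6 ⇒ r6c6=6.
Step 3. [r2c4∈{4,5,6}] 4 has one home in col 4: r2c4, so r2c4=4.
Step 4. [r3c2∈{3}] nothing but 3 survives at r3c2, so r3c2=3.
Step 5. [r1c2∈{4,6}] col 2 places 4 nowhere but r1c2, so r1c2=4.
Step 6. [r1c1∈{6}] r1c1 is down to just 6 ⇒ r1c1=6.
Step 7. [r2c6∈{5}] only 5 remains possible at r2c6. So r2c6=5.
Step 8. [r4c1∈{4}] r4c1's peers cover all but 4. So r4c1=4.
Step 9. [r5c6∈{2}] only 2 remains possible at r5c6 ⇒ r5c6=2.
Step 10. [r5c2∈{6}] r5c2 is down to just 6, so r5c2=6.
Step 11. [r6c5∈{4}] r6c5's peers cover all but 4 ⇒ r6c5=4.
Step 12. [r1c6∈{1}] r1c6 has the single candidate 1 ⇒ r1c6=1.
Step 13. [r6c3∈{3}] r6c3 is down to just 3. So r6c3=3.
Step 14. [r1c3∈{5}] r1c3 has the single candidate 5, so r1c3=5.
Step 15. [r5c1∈{1}] nothing but 1 survives at r5c1. So r5c1=1.
Step 16. [r2c5∈{6}] r2c5 has the single candidate 6, so r2c5=6.
Step 17. [r2c1∈{3}] nothing but 3 survives at r2c1. So r2c1=3.
Step 18. [r4c4∈{6}] r4c4 has the single candidate 6, so r4c4=6.
Step 19. [r4c6∈{3}] r4c6 has the single candidate 3, so r4c6=3.
Step 20. [r4c3∈{2}] r4c3 has the single candidate 2 ⇒ r4c3=2.
Step 21. [r5c4∈{5}] r5c4 is down to just 5, so r5c4=5.

Answer: 6 4 5 3 2 1 / 3 2 1 4 6 5 / 5 3 6 2 1 4 / 4 1 2 6 5 3 / 1 6 4 5 3 2 / 2 5 3 1 4 6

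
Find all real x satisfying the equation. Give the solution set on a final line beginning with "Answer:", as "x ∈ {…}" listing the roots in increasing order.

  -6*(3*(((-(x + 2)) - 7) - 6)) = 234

Step 1. [-6*(3*(((-(x + 2)) - 7) - 6)) = 234] -6·(inner) — divide through by -6, so div: 3*(((-(x + 2)) - 7) - 6) = -39.
Step 2. [3*(((-(x + 2)) - 7) - 6) = -39] LHS = 3·(…); ÷3 both sides. So div: ((-(x + 2)) - 7) - 6 = -13.
Step 3. [((-(x + 2)) - 7) - 6 = -13] peel the -6: add 6 from each side, so sub: (-(x + 2)) - 7 = -7.
Step 4. [(-(x + 2)) - 7 = -7] -7 is outermost — add 7 both sides. So sub: -(x + 2) = 0.
Step 5. [-(x + 2) = 0] flip signs both sides. So neg: x + 2 = 0.
Step 6. [x + 2 = 0] 2 comes off first (subtract 2) ⇒ sub: x = -2.

Answer: x ∈ {-2}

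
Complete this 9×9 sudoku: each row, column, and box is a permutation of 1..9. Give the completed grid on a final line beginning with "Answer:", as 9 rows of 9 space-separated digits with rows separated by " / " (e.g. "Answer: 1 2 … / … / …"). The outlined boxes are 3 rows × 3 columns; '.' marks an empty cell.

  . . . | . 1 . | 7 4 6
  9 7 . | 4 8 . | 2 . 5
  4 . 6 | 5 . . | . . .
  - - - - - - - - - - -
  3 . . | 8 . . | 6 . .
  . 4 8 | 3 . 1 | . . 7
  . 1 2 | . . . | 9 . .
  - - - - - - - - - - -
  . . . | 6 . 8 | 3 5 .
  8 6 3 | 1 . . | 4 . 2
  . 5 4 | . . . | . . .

Step 1. [r5c5∈{2,5,6,9}] in row 5, 9 fits only at r5c5, so r5c5=9.
Step 2. [r6c4∈{7}] nothing but 7 survives at r6c4. So r6c4=7.
Step 3. [r6c5∈{4,5,6}] in col 5, 6 fits only at r6c5. So r6c5=6.
Step 4. [r9c8∈{1,6,7,8,9}] row 9 places 6 nowhere but r9c8 ⇒ r9c8=6.
Step 5. [r6c1∈{5}] nothing but 5 survives at r6c1, so r6c1=5.
Step 6. [r1c1∈{2}] only 2 remains possible at r1c1 ⇒ r1c1=2.
Step 7. [r9c4∈{2,9}] r9c4 is the only open cell in col 4 admitting 2. So r9c4=2.
Step 8. [r8c8∈{7,9}] r8c8 is the only open cell in col 8 admitting 7. So r8c8=7.
Step 9. [r3c8∈{1,3,8,9}] across col 8, 9 lands solely at r3c8, so r3c8=9.
Step 10. [r6c6∈{4}] nothing but 4 survives at r6c6 ⇒ r6c6=4.
Step 11. [r8c6∈{5,9}] r8c6 is the only open cell in row 8 admitting 9, so r8c6=9.
Step 12. [r1c6∈{3}] r1c6 is down to just 3. So r1c6=3.
Step 13. [r9c6∈{7}] nothing but 7 survives at r9c6 ⇒ r9c6=7.
Step 14. [r9c1∈{1}] only 1 remains possible at r9c1 ⇒ r9c1=1.
Step 15. [r2c8∈{1,3}] r2c8 is the only open cell in row 2 admitting 3, so r2c8=3.
Step 16. [r7c9∈{1,9}] in row 7, 1 fits only at r7c9 ⇒ r7c9=1.
Step 17. [r3c9∈{8}] r3c9's peers cover all but 8. So r3c9=8.
Step 18. [r4c2∈{9}] only 9 remains possible at r4c2, so r4c2=9.
Step 19. [r3c6∈{2}] only 2 remains possible at r3c6. So r3c6=2.
Step 20. [r4c5∈{2,5}] in col 5, 2 fits only at r4c5. So r4c5=2.
Step 21. [r7c3∈{7,9}] in row 7, 9 fits only at r7c3, so r7c3=9.
Step 22. [r1c3∈{5}] r1c3 is down to just 5, so r1c3=5.
Step 23. [r9c5∈{3}] only 3 remains possible at r9c5. So r9c5=3.
Step 24. [r4c9∈{4}] nothing but 4 survives at r4c9, so r4c9=4.
Step 25. [r3c2∈{3}] r3c2 is down to just 3 ⇒ r3c2=3.
Step 26. [r9c9∈{9}] r9c9 is down to just 9. So r9c9=9.
Step 27. [r5c1∈{6}] r5c1 has the single candidate 6, so r5c1=6.
Step 28. [r2c3∈{1}] r2c3 is down to just 1, so r2c3=1.
Step 29. [r5c8∈{2}] r5c8 is down to just 2 ⇒ r5c8=2.
Step 30. [r7c5∈{4}] only 4 remains possible at r7c5, so r7c5=4.
Step 31. [r3c7∈{1}] r3c7's peers cover all but 1. So r3c7=1.
Step 32. [r9c7∈{8}] only 8 remains possible at r9c7. So r9c7=8.
Step 33. [r6c9∈{3}] r6c9 has the single candidate 3 ⇒ r6c9=3.
Step 34. [r4c8∈{1}] r4c8's peers cover all but 1, so r4c8=1.
Step 35. [r7c1∈{7}] nothing but 7 survives at r7c1, so r7c1=7.
Step 36. [r4c6∈{5}] nothing but 5 survives at r4c6, so r4c6=5.
Step 37. [r6c8∈{8}] r6c8's peers cover all but 8. So r6c8=8.
Step 38. [r2c6∈{6}] r2c6's peers cover all but 6. So r2c6=6.
Step 39. [r1c4∈{9}] r1c4 has the single candidate 9. So r1c4=9.
Step 40. [r1c2∈{8}] r1c2's peers cover all but 8. So r1c2=8.
Step 41. [r4c3∈{7}] r4c3 has the single candidate 7, so r4c3=7.
Step 42. [r7c2∈{2}] r7c2's peers cover all but 2. So r7c2=2.
Step 43. [r8c5∈{5}] r8c5's peers cover all but 5, so r8c5=5.
Step 44. [r5c7∈{5}] only 5 remains possible at r5c7, so r5c7=5.
Step 45. [r3c5∈{7}] r3c5 is down to just 7. So r3c5=7.

Answer: 2 8 5 9 1 3 7 4 6 / 9 7 1 4 8 6 2 3 5 / 4 3 6 5 7 2 1 9 8 / 3 9 7 8 2 5 6 1 4 / 6 4 8 3 9 1 5 2 7 / 5 1 2 7 6 4 9 8 3 / 7 2 9 6 4 8 3 5 1 / 8 6 3 1 5 9 4 7 2 / 1 5 4 2 3 7 8 6 9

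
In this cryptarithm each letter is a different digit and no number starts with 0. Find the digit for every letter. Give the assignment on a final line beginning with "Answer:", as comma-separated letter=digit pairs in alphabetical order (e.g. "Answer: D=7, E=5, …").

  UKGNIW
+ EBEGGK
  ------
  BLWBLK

Step 1. [col 1: W + K ≡ K (mod 10)] from column 1 (nothing yet, carry-in 0, all letters distinct, none taken yet): W must equal 0. So W=0.
Step 2. [col 1: W + K ≡ K (mod 10)] K=2 is one option consistent with column 1 (W + K ≡ K (mod 10), carry-in 0) — take it, so K=2.
Step 3. [col 2: I + G ≡ L (mod 10)] G=8 is one option consistent with column 2 (I + G ≡ L (mod 10), carry-in 0) — take it. So G=8.
Step 4. [col 2: I + G ≡ L (mod 10)] no forcing yet in column 2 (carry-in 0); I=9 is free and consistent — try it ⇒ I=9.
Step 5. [col 2: I + G ≡ L (mod 10)] column 2 reads I+G+carry(0)=L with I=9, G=8; with digits 0,2,8,9 already taken and all letters distinct, the only value for L is 7 ⇒ L=7.
Step 6. [col 3: N + G ≡ B (mod 10)] N=5 is one option consistent with column 3 (N + G ≡ B (mod 10), carry-in 1) — take it, so N=5.
Step 7. [col 3: N + G ≡ B (mod 10)] column 3: given N=5, G=8, carry-in 1, and digits 0,2,5,7,8,9 already taken and all letters distinct, N+G≡B (mod 10) forces B=4 ⇒ B=4.
Step 8. [col 4: G + E ≡ W (mod 10)] in column 4 we have G+E≡W with carry-in 1; given G=8, W=0 and digits 0,2,4,5,7,8,9 already taken and all letters distinct, that pins E to 1. So E=1.
Step 9. [col 6: U + E ≡ B (mod 10)] column 6: given E=1, B=4, carry-in 0, and digits 0,1,2,4,5,7,8,9 already taken and all letters distinct, U+E≡B (mod 10) forces U=3. So U=3.

Answer: B=4, E=1, G=8, I=9, K=2, L=7, N=5, U=3, W=0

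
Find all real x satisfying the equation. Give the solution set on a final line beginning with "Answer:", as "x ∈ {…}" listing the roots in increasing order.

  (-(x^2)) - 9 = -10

Step 1. [(-(x^2)) - 9 = -10] -9 is outermost — add 9 both sides, so sub: -(x^2) = -1.
Step 2. [-(x^2) = -1] leading − — multiply by −1, so neg: x^2 = 1.
Step 3. [x^2 = 1] √ both sides: 1 ≥ 0 gives two branches ⇒ sqrt: x = 1 or -1.

Answer: x ∈ {-1, 1}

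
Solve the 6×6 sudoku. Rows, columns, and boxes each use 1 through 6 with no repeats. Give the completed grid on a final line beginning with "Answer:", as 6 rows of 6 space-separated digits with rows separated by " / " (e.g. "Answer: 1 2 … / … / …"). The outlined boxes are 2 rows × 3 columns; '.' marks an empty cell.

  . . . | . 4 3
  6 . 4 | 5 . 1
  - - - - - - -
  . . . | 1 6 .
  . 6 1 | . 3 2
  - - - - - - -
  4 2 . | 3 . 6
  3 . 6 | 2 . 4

Step 1. [r4c1∈{5}] r4c1 is down to just 5. So r4c1=5.
Step 2. [r5c3∈{5}] only 5 remains possible at r5c3 ⇒ r5c3=5.
Step 3. [r6c2∈{1}] nothing but 1 survives at r6c2. So r6c2=1.
Step 4. [r1c3∈{2}] r1c3 is down to just 2 ⇒ r1c3=2.
Step 5. [r3c2∈{3,4}] r3c2 is the only open cell in row 3 admitting 4 ⇒ r3c2=4.
Step 6. [r4c4∈{4}] only 4 remains possible at r4c4. So r4c4=4.
Step 7. [r2c2∈{3}] only 3 remains possible at r2c2, so r2c2=3.
Step 8. [r6c5∈{5}] r6c5 is down to just 5. So r6c5=5.
Step 9. [r1c2∈{5}] r1c2's peers cover all but 5. So r1c2=5.
Step 10. [r3c1∈{2}] r3c1's peers cover all but 2 ⇒ r3c1=2.
Step 11. [r1c4∈{6}] r1c4 is down to just 6 ⇒ r1c4=6.
Step 12. [r3c6∈{5}] r3c6 is down to just 5, so r3c6=5.
Step 13. [r1c1∈{1}] nothing but 1 survives at r1c1. So r1c1=1.
Step 14. [r2c5∈{2}] r2c5 has the single candidate 2. So r2c5=2.
Step 15. [r3c3∈{3}] r3c3's peers cover all but 3. So r3c3=3.
Step 16. [r5c5∈{1}] r5c5's peers cover all but 1, so r5c5=1.

Answer: 1 5 2 6 4 3 / 6 3 4 5 2 1 / 2 4 3 1 6 5 / 5 6 1 4 3 2 / 4 2 5 3 1 6 / 3 1 6 2 5 4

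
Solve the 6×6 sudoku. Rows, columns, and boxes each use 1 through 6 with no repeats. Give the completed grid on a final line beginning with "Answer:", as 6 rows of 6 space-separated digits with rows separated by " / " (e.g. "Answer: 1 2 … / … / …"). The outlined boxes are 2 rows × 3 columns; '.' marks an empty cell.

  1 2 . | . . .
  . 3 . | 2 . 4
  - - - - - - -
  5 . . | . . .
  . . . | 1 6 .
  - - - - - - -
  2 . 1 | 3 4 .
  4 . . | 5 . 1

Step 1. [r1c3∈{4,5,6}] in row 1, 4 fits only at r1c3. So r1c3=4.
Step 2. [r4c6∈{2,3,5}] 5 has one home in row 4: r4c6 ⇒ r4c6=5.
Step 3. [r3c6∈{2,3}] col 6 places 2 nowhere but r3c6. So r3c6=2.
Step 4. [r6c2∈{6}] only 6 remains possible at r6c2. So r6c2=6.
Step 5. [r3c3∈{3,6}] across row 3, 6 lands solely at r3c3. So r3c3=6.
Step 6. [r1c6∈{3,6}] 3 has one home in col 6: r1c6 ⇒ r1c6=3.
Step 7. [r3c4∈{4}] nothing but 4 survives at r3c4, so r3c4=4.
Step 8. [r2c3∈{5}] r2c3 has the single candidate 5. So r2c3=5.
Step 9. [r6c3∈{3}] only 3 remains possible at r6c3, so r6c3=3.
Step 10. [r1c4∈{6}] nothing but 6 survives at r1c4, so r1c4=6.
Step 11. [r5c2∈{5}] only 5 remains possible at r5c2, so r5c2=5.
Step 12. [r4c3∈{2}] r4c3 is down to just 2. So r4c3=2.
Step 13. [r3c5∈{3}] r3c5's peers cover all but 3, so r3c5=3.
Step 14. [r5c6∈{6}] only 6 remains possible at r5c6 ⇒ r5c6=6.
Step 15. [r4c2∈{4}] r4c2's peers cover all but 4 ⇒ r4c2=4.
Step 16. [r4c1∈{3}] only 3 remains possible at r4c1 ⇒ r4c1=3.
Step 17. [r1c5∈{5}] only 5 remains possible at r1c5. So r1c5=5.
Step 18. [r2c1∈{6}] nothing but 6 survives at r2c1. So r2c1=6.
Step 19. [r6c5∈{2}] r6c5 is down to just 2, so r6c5=2.
Step 20. [r3c2∈{1}] only 1 remains possible at r3c2, so r3c2=1.
Step 21. [r2c5∈{1}] r2c5's peers cover all but 1, so r2c5=1.

Answer: 1 2 4 6 5 3 / 6 3 5 2 1 4 / 5 1 6 4 3 2 / 3 4 2 1 6 5 / 2 5 1 3 4 6 / 4 6 3 5 2 1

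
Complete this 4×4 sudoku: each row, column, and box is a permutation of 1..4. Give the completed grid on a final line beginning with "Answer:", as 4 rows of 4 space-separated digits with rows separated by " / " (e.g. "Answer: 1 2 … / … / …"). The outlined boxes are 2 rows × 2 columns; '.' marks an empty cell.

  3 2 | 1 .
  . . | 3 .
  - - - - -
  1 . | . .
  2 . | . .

Step 1. [r4c3∈{4}] nothing but 4 survives at r4c3 ⇒ r4c3=4.
Step 2. [r3c2∈{3,4}] across row 3, 4 lands solely at r3c2 ⇒ r3c2=4.
Step 3. [r2c4∈{2,4}] across row 2, 2 lands solely at r2c4 ⇒ r2c4=2.
Step 4. [r3c4∈{3}] r3c4 has the single candidate 3, so r3c4=3.
Step 5. [r1c4∈{4}] nothing but 4 survives at r1c4 ⇒ r1c4=4.
Step 6. [r4c2∈{3}] r4c2 has the single candidate 3. So r4c2=3.
Step 7. [r4c4∈{1}] nothing but 1 survives at r4c4 ⇒ r4c4=1.
Step 8. [r2c1∈{4}] r2c1's peers cover all but 4, so r2c1=4.
Step 9. [r2c2∈{1}] only 1 remains possible at r2c2, so r2c2=1.
Step 10. [r3c3∈{2}] only 2 remains possible at r3c3. So r3c3=2.

Answer: 3 2 1 4 / 4 1 3 2 / 1 4 2 3 / 2 3 4 1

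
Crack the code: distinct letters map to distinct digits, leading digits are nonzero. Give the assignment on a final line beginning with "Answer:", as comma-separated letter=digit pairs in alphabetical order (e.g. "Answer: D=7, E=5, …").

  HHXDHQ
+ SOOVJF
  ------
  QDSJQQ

Step 1. [col 1: Q + F ≡ Q (mod 10)] in column 1 we have Q+F≡Q with carry-in 0; given nothing yet and all letters distinct, none taken yet, that pins F to 0 ⇒ F=0.
Step 2. [col 1: Q + F ≡ Q (mod 10)] column 1 (Q + F ≡ Q (mod 10), carry-in 0) doesn't pin Q yet; pick Q=9 and continue, so Q=9.
Step 3. [col 2: H + J ≡ Q (mod 10)] column 2 (H + J ≡ Q (mod 10), carry-in 0) doesn't pin H yet; pick H=3 and continue ⇒ H=3.
Step 4. [col 2: H + J ≡ Q (mod 10)] in column 2 we have H+J≡Q with carry-in 0; given H=3, Q=9 and digits 0,3,9 already taken and all letters distinct, that pins J to 6, so J=6.
Step 5. [col 3: D + V ≡ J (mod 10)] D=2 is one option consistent with column 3 (D + V ≡ J (mod 10), carry-in 0) — take it, so D=2.
Step 6. [col 3: D + V ≡ J (mod 10)] in column 3 we have D+V≡J with carry-in 0; given D=2, J=6 and digits 0,2,3,6,9 already taken and all letters distinct, that pins V to 4, so V=4.
Step 7. [col 4: X + O ≡ S (mod 10)] no forcing yet in column 4 (carry-in 0); X=7 is free and consistent — try it ⇒ X=7.
Step 8. [col 4: X + O ≡ S (mod 10)] no forcing yet in column 4 (carry-in 0); O=8 is free and consistent — try it. So O=8.
Step 9. [col 4: X + O ≡ S (mod 10)] column 4 reads X+O+carry(0)=S with X=7, O=8; with digits 0,2,3,4,6,7,8,9 already taken and all letters distinct, the only value for S is 5. So S=5.

Answer: D=2, F=0, H=3, J=6, O=8, Q=9, S=5, V=4, X=7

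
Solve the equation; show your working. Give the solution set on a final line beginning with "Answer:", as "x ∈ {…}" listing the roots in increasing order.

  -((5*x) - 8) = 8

Step 1. [-((5*x) - 8) = 8] LHS negated; negate both sides ⇒ neg: (5*x) - 8 = -8.
Step 2. [(5*x) - 8 = -8] peel the -8: add 8 from each side, so sub: 5*x = 0.
Step 3. [5*x = 0] 5·(inner) — divide through by 5, so div: x = 0.

Answer: x ∈ {0}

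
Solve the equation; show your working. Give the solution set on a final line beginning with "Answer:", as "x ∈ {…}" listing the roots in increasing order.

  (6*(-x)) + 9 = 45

Step 1. [(6*(-x)) + 9 = 45] the outer +9 inverts by subtracting 9, so sub: 6*(-x) = 36.
Step 2. [6*(-x) = 36] leading coefficient 6: divide by 6 ⇒ div: -x = 6.
Step 3. [-x = 6] LHS negated; negate both sides. So neg: x = -6.

Answer: x ∈ {-6}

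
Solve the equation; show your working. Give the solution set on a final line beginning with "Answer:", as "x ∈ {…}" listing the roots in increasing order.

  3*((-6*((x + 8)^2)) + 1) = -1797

Step 1. [3*((-6*((x + 8)^2)) + 1) = -1797] leading coefficient 3: divide by 3, so div: (-6*((x + 8)^2)) + 1 = -599.
Step 2. [(-6*((x + 8)^2)) + 1 = -599] the outer +1 inverts by subtracting 1 ⇒ sub: -6*((x + 8)^2) = -600.
Step 3. [-6*((x + 8)^2) = -600] divide by the outer -6. So div: (x + 8)^2 = 100.
Step 4. [(x + 8)^2 = 100] 100 ≥ 0, LHS is (·)² — take ±√, so sqrt: x + 8 = 10 or -10.
Step 5. [x + 8 = 10 or -10] +8 is outermost — subtract 8 both sides ⇒ sub: x = 2 or -18.

Answer: x ∈ {-18, 2}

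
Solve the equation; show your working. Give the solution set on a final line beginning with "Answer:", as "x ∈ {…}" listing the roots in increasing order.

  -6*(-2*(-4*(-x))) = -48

Step 1. [-6*(-2*(-4*(-x))) = -48] -6·(inner) — divide through by -6 ⇒ div: -2*(-4*(-x)) = 8.
Step 2. [-2*(-4*(-x)) = 8] -2 out front; divide by -2 ⇒ div: -4*(-x) = -4.
Step 3. [-4*(-x) = -4] divide by the outer -4. So div: -x = 1.
Step 4. [-x = 1] flip signs both sides ⇒ neg: x = -1.

Answer: x ∈ {-1}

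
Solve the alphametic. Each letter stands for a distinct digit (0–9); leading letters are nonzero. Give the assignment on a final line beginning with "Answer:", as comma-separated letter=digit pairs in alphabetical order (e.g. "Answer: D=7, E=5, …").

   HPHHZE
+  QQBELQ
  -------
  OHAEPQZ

Step 1. [O] O is the leading digit of a 7-digit sum of two 6-digit numbers; the final carry is exactly 1. So O=1.
Step 2. [col 1: E + Q ≡ Z (mod 10)] no forcing yet in column 1 (carry-in 0); E=6 is free and consistent — try it, so E=6.
Step 3. [col 1: E + Q ≡ Z (mod 10)] no forcing yet in column 1 (carry-in 0); Z=5 is free and consistent — try it ⇒ Z=5.
Step 4. [col 1: E + Q ≡ Z (mod 10)] column 1 reads E+Q+carry(0)=Z with E=6, Z=5; with digits 1,5,6 already taken and all letters distinct, the only value for Q is 9 ⇒ Q=9.
Step 5. [col 2: Z + L ≡ Q (mod 10)] column 2 reads Z+L+carry(1)=Q with Z=5, Q=9; with digits 1,5,6,9 already taken and all letters distinct, the only value for L is 3, so L=3.
Step 6. [col 3: H + E ≡ P (mod 10)] column 3 (H + E ≡ P (mod 10), carry-in 0) doesn't pin P yet; pick P=8 and continue ⇒ P=8.
Step 7. [col 3: H + E ≡ P (mod 10)] from column 3 (E=6, P=8, carry-in 0, digits 1,3,5,6,8,9 already taken and all letters distinct): H must equal 2, so H=2.
Step 8. [col 4: H + B ≡ E (mod 10)] column 4 reads H+B+carry(0)=E with H=2, E=6; with digits 1,2,3,5,6,8,9 already taken and all letters distinct, the only value for B is 4 ⇒ B=4.
Step 9. [col 5: P + Q ≡ A (mod 10)] column 5: given P=8, Q=9, carry-in 0, and digits 1,2,3,4,5,6,8,9 already taken and all letters distinct, P+Q≡A (mod 10) forces A=7 ⇒ A=7.

Answer: A=7, B=4, E=6, H=2, L=3, O=1, P=8, Q=9, Z=5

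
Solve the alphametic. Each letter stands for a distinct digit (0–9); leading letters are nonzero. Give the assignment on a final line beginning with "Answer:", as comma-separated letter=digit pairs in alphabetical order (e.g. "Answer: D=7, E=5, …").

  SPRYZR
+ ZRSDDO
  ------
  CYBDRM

Step 1. [col 1: R + O ≡ M (mod 10)] no forcing yet in column 1 (carry-in 0); O=7 is free and consistent — try it. So O=7.
Step 2. [col 1: R + O ≡ M (mod 10)] no forcing yet in column 1 (carry-in 0); M=5 is free and consistent — try it, so M=5.
Step 3. [col 1: R + O ≡ M (mod 10)] in column 1 we have R+O≡M with carry-in 0; given O=7, M=5 and digits 5,7 already taken and all letters distinct, that pins R to 8. So R=8.
Step 4. [col 2: Z + D ≡ R (mod 10)] several values work for D in column 2 (Z + D ≡ R (mod 10), carry-in 1); try D=3, so D=3.
Step 5. [col 2: Z + D ≡ R (mod 10)] in column 2 we have Z+D≡R with carry-in 1; given D=3, R=8 and digits 3,5,7,8 already taken and all letters distinct, that pins Z to 4 ⇒ Z=4.
Step 6. [col 3: Y + D ≡ D (mod 10)] column 3: given D=3, carry-in 0, and digits 3,4,5,7,8 already taken and all letters distinct, Y+D≡D (mod 10) forces Y=0 ⇒ Y=0.
Step 7. [col 4: R + S ≡ B (mod 10)] from column 4 (R=8, carry-in 0, digits 0,3,4,5,7,8 already taken and all letters distinct): S must equal 1 ⇒ S=1.
Step 8. [col 4: R + S ≡ B (mod 10)] from column 4 (R=8, S=1, carry-in 0, digits 0,1,3,4,5,7,8 already taken and all letters distinct): B must equal 9. So B=9.
Step 9. [col 5: P + R ≡ Y (mod 10)] column 5: given R=8, Y=0, carry-in 0, and digits 0,1,3,4,5,7,8,9 already taken and all letters distinct, P+R≡Y (mod 10) forces P=2 ⇒ P=2.
Step 10. [col 6: S + Z ≡ C (mod 10)] column 6 reads S+Z+carry(1)=C with S=1, Z=4; with digits 0,1,2,3,4,5,7,8,9 already taken and all letters distinct, the only value for C is 6. So C=6.

Answer: B=9, C=6, D=3, M=5, O=7, P=2, R=8, S=1, Y=0, Z=4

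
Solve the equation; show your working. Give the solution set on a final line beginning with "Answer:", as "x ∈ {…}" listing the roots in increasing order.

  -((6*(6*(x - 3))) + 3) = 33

Step 1. [-((6*(6*(x - 3))) + 3) = 33] LHS negated; negate both sides. So neg: (6*(6*(x - 3))) + 3 = -33.
Step 2. [(6*(6*(x - 3))) + 3 = -33] peel the +3: subtract 3 from each side. So sub: 6*(6*(x - 3)) = -36.
Step 3. [6*(6*(x - 3)) = -36] 6·(inner) — divide through by 6, so div: 6*(x - 3) = -6.
Step 4. [6*(x - 3) = -6] LHS = 6·(…); ÷6 both sides. So div: x - 3 = -1.
Step 5. [x - 3 = -1] -3 is outermost — add 3 both sides. So sub: x = 2.

Answer: x ∈ {2}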